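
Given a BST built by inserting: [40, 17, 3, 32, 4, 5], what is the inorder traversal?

Tree insertion order: [40, 17, 3, 32, 4, 5]
Tree (level-order array): [40, 17, None, 3, 32, None, 4, None, None, None, 5]
Inorder traversal: [3, 4, 5, 17, 32, 40]


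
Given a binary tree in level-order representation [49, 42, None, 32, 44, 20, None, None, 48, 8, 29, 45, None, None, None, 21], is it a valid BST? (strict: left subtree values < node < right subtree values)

Level-order array: [49, 42, None, 32, 44, 20, None, None, 48, 8, 29, 45, None, None, None, 21]
Validate using subtree bounds (lo, hi): at each node, require lo < value < hi,
then recurse left with hi=value and right with lo=value.
Preorder trace (stopping at first violation):
  at node 49 with bounds (-inf, +inf): OK
  at node 42 with bounds (-inf, 49): OK
  at node 32 with bounds (-inf, 42): OK
  at node 20 with bounds (-inf, 32): OK
  at node 8 with bounds (-inf, 20): OK
  at node 29 with bounds (20, 32): OK
  at node 21 with bounds (20, 29): OK
  at node 44 with bounds (42, 49): OK
  at node 48 with bounds (44, 49): OK
  at node 45 with bounds (44, 48): OK
No violation found at any node.
Result: Valid BST


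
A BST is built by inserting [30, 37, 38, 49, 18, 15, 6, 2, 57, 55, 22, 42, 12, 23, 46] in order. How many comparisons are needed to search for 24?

Search path for 24: 30 -> 18 -> 22 -> 23
Found: False
Comparisons: 4


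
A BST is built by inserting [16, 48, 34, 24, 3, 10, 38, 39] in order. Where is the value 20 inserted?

Starting tree (level order): [16, 3, 48, None, 10, 34, None, None, None, 24, 38, None, None, None, 39]
Insertion path: 16 -> 48 -> 34 -> 24
Result: insert 20 as left child of 24
Final tree (level order): [16, 3, 48, None, 10, 34, None, None, None, 24, 38, 20, None, None, 39]


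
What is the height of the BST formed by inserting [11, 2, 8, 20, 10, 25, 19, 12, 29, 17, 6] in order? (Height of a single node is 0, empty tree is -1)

Insertion order: [11, 2, 8, 20, 10, 25, 19, 12, 29, 17, 6]
Tree (level-order array): [11, 2, 20, None, 8, 19, 25, 6, 10, 12, None, None, 29, None, None, None, None, None, 17]
Compute height bottom-up (empty subtree = -1):
  height(6) = 1 + max(-1, -1) = 0
  height(10) = 1 + max(-1, -1) = 0
  height(8) = 1 + max(0, 0) = 1
  height(2) = 1 + max(-1, 1) = 2
  height(17) = 1 + max(-1, -1) = 0
  height(12) = 1 + max(-1, 0) = 1
  height(19) = 1 + max(1, -1) = 2
  height(29) = 1 + max(-1, -1) = 0
  height(25) = 1 + max(-1, 0) = 1
  height(20) = 1 + max(2, 1) = 3
  height(11) = 1 + max(2, 3) = 4
Height = 4


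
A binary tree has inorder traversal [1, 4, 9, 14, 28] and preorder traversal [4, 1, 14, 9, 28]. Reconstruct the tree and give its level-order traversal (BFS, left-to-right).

Inorder:  [1, 4, 9, 14, 28]
Preorder: [4, 1, 14, 9, 28]
Algorithm: preorder visits root first, so consume preorder in order;
for each root, split the current inorder slice at that value into
left-subtree inorder and right-subtree inorder, then recurse.
Recursive splits:
  root=4; inorder splits into left=[1], right=[9, 14, 28]
  root=1; inorder splits into left=[], right=[]
  root=14; inorder splits into left=[9], right=[28]
  root=9; inorder splits into left=[], right=[]
  root=28; inorder splits into left=[], right=[]
Reconstructed level-order: [4, 1, 14, 9, 28]


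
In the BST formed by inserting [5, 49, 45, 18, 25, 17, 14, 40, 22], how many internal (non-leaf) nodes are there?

Tree built from: [5, 49, 45, 18, 25, 17, 14, 40, 22]
Tree (level-order array): [5, None, 49, 45, None, 18, None, 17, 25, 14, None, 22, 40]
Rule: An internal node has at least one child.
Per-node child counts:
  node 5: 1 child(ren)
  node 49: 1 child(ren)
  node 45: 1 child(ren)
  node 18: 2 child(ren)
  node 17: 1 child(ren)
  node 14: 0 child(ren)
  node 25: 2 child(ren)
  node 22: 0 child(ren)
  node 40: 0 child(ren)
Matching nodes: [5, 49, 45, 18, 17, 25]
Count of internal (non-leaf) nodes: 6


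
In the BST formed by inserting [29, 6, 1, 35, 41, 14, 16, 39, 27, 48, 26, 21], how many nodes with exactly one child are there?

Tree built from: [29, 6, 1, 35, 41, 14, 16, 39, 27, 48, 26, 21]
Tree (level-order array): [29, 6, 35, 1, 14, None, 41, None, None, None, 16, 39, 48, None, 27, None, None, None, None, 26, None, 21]
Rule: These are nodes with exactly 1 non-null child.
Per-node child counts:
  node 29: 2 child(ren)
  node 6: 2 child(ren)
  node 1: 0 child(ren)
  node 14: 1 child(ren)
  node 16: 1 child(ren)
  node 27: 1 child(ren)
  node 26: 1 child(ren)
  node 21: 0 child(ren)
  node 35: 1 child(ren)
  node 41: 2 child(ren)
  node 39: 0 child(ren)
  node 48: 0 child(ren)
Matching nodes: [14, 16, 27, 26, 35]
Count of nodes with exactly one child: 5


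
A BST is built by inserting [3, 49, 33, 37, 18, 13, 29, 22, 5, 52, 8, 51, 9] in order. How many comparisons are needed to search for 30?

Search path for 30: 3 -> 49 -> 33 -> 18 -> 29
Found: False
Comparisons: 5


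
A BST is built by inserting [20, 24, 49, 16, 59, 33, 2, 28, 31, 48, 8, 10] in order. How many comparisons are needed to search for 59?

Search path for 59: 20 -> 24 -> 49 -> 59
Found: True
Comparisons: 4


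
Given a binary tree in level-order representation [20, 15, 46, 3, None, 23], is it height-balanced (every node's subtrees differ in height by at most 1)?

Tree (level-order array): [20, 15, 46, 3, None, 23]
Definition: a tree is height-balanced if, at every node, |h(left) - h(right)| <= 1 (empty subtree has height -1).
Bottom-up per-node check:
  node 3: h_left=-1, h_right=-1, diff=0 [OK], height=0
  node 15: h_left=0, h_right=-1, diff=1 [OK], height=1
  node 23: h_left=-1, h_right=-1, diff=0 [OK], height=0
  node 46: h_left=0, h_right=-1, diff=1 [OK], height=1
  node 20: h_left=1, h_right=1, diff=0 [OK], height=2
All nodes satisfy the balance condition.
Result: Balanced


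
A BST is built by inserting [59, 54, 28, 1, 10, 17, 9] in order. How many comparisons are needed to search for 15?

Search path for 15: 59 -> 54 -> 28 -> 1 -> 10 -> 17
Found: False
Comparisons: 6


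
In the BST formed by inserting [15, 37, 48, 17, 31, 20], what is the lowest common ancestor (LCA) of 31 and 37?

Tree insertion order: [15, 37, 48, 17, 31, 20]
Tree (level-order array): [15, None, 37, 17, 48, None, 31, None, None, 20]
In a BST, the LCA of p=31, q=37 is the first node v on the
root-to-leaf path with p <= v <= q (go left if both < v, right if both > v).
Walk from root:
  at 15: both 31 and 37 > 15, go right
  at 37: 31 <= 37 <= 37, this is the LCA
LCA = 37


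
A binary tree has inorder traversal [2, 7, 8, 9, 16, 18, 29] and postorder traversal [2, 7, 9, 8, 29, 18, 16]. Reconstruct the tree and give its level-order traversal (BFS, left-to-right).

Inorder:   [2, 7, 8, 9, 16, 18, 29]
Postorder: [2, 7, 9, 8, 29, 18, 16]
Algorithm: postorder visits root last, so walk postorder right-to-left;
each value is the root of the current inorder slice — split it at that
value, recurse on the right subtree first, then the left.
Recursive splits:
  root=16; inorder splits into left=[2, 7, 8, 9], right=[18, 29]
  root=18; inorder splits into left=[], right=[29]
  root=29; inorder splits into left=[], right=[]
  root=8; inorder splits into left=[2, 7], right=[9]
  root=9; inorder splits into left=[], right=[]
  root=7; inorder splits into left=[2], right=[]
  root=2; inorder splits into left=[], right=[]
Reconstructed level-order: [16, 8, 18, 7, 9, 29, 2]


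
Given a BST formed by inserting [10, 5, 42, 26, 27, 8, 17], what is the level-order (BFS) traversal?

Tree insertion order: [10, 5, 42, 26, 27, 8, 17]
Tree (level-order array): [10, 5, 42, None, 8, 26, None, None, None, 17, 27]
BFS from the root, enqueuing left then right child of each popped node:
  queue [10] -> pop 10, enqueue [5, 42], visited so far: [10]
  queue [5, 42] -> pop 5, enqueue [8], visited so far: [10, 5]
  queue [42, 8] -> pop 42, enqueue [26], visited so far: [10, 5, 42]
  queue [8, 26] -> pop 8, enqueue [none], visited so far: [10, 5, 42, 8]
  queue [26] -> pop 26, enqueue [17, 27], visited so far: [10, 5, 42, 8, 26]
  queue [17, 27] -> pop 17, enqueue [none], visited so far: [10, 5, 42, 8, 26, 17]
  queue [27] -> pop 27, enqueue [none], visited so far: [10, 5, 42, 8, 26, 17, 27]
Result: [10, 5, 42, 8, 26, 17, 27]


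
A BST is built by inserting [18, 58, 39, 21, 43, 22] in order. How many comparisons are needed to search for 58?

Search path for 58: 18 -> 58
Found: True
Comparisons: 2


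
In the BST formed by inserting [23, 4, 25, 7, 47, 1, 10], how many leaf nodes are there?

Tree built from: [23, 4, 25, 7, 47, 1, 10]
Tree (level-order array): [23, 4, 25, 1, 7, None, 47, None, None, None, 10]
Rule: A leaf has 0 children.
Per-node child counts:
  node 23: 2 child(ren)
  node 4: 2 child(ren)
  node 1: 0 child(ren)
  node 7: 1 child(ren)
  node 10: 0 child(ren)
  node 25: 1 child(ren)
  node 47: 0 child(ren)
Matching nodes: [1, 10, 47]
Count of leaf nodes: 3


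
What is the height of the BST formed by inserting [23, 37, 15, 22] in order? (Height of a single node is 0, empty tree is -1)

Insertion order: [23, 37, 15, 22]
Tree (level-order array): [23, 15, 37, None, 22]
Compute height bottom-up (empty subtree = -1):
  height(22) = 1 + max(-1, -1) = 0
  height(15) = 1 + max(-1, 0) = 1
  height(37) = 1 + max(-1, -1) = 0
  height(23) = 1 + max(1, 0) = 2
Height = 2


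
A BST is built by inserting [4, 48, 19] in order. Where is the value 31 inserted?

Starting tree (level order): [4, None, 48, 19]
Insertion path: 4 -> 48 -> 19
Result: insert 31 as right child of 19
Final tree (level order): [4, None, 48, 19, None, None, 31]


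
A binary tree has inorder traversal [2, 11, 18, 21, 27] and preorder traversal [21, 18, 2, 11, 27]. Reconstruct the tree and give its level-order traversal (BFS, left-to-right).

Inorder:  [2, 11, 18, 21, 27]
Preorder: [21, 18, 2, 11, 27]
Algorithm: preorder visits root first, so consume preorder in order;
for each root, split the current inorder slice at that value into
left-subtree inorder and right-subtree inorder, then recurse.
Recursive splits:
  root=21; inorder splits into left=[2, 11, 18], right=[27]
  root=18; inorder splits into left=[2, 11], right=[]
  root=2; inorder splits into left=[], right=[11]
  root=11; inorder splits into left=[], right=[]
  root=27; inorder splits into left=[], right=[]
Reconstructed level-order: [21, 18, 27, 2, 11]


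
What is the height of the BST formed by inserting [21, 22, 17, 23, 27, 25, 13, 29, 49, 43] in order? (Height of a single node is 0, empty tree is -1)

Insertion order: [21, 22, 17, 23, 27, 25, 13, 29, 49, 43]
Tree (level-order array): [21, 17, 22, 13, None, None, 23, None, None, None, 27, 25, 29, None, None, None, 49, 43]
Compute height bottom-up (empty subtree = -1):
  height(13) = 1 + max(-1, -1) = 0
  height(17) = 1 + max(0, -1) = 1
  height(25) = 1 + max(-1, -1) = 0
  height(43) = 1 + max(-1, -1) = 0
  height(49) = 1 + max(0, -1) = 1
  height(29) = 1 + max(-1, 1) = 2
  height(27) = 1 + max(0, 2) = 3
  height(23) = 1 + max(-1, 3) = 4
  height(22) = 1 + max(-1, 4) = 5
  height(21) = 1 + max(1, 5) = 6
Height = 6


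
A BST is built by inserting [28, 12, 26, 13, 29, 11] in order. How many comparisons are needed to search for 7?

Search path for 7: 28 -> 12 -> 11
Found: False
Comparisons: 3


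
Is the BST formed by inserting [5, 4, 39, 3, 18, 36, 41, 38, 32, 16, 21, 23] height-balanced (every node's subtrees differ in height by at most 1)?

Tree (level-order array): [5, 4, 39, 3, None, 18, 41, None, None, 16, 36, None, None, None, None, 32, 38, 21, None, None, None, None, 23]
Definition: a tree is height-balanced if, at every node, |h(left) - h(right)| <= 1 (empty subtree has height -1).
Bottom-up per-node check:
  node 3: h_left=-1, h_right=-1, diff=0 [OK], height=0
  node 4: h_left=0, h_right=-1, diff=1 [OK], height=1
  node 16: h_left=-1, h_right=-1, diff=0 [OK], height=0
  node 23: h_left=-1, h_right=-1, diff=0 [OK], height=0
  node 21: h_left=-1, h_right=0, diff=1 [OK], height=1
  node 32: h_left=1, h_right=-1, diff=2 [FAIL (|1--1|=2 > 1)], height=2
  node 38: h_left=-1, h_right=-1, diff=0 [OK], height=0
  node 36: h_left=2, h_right=0, diff=2 [FAIL (|2-0|=2 > 1)], height=3
  node 18: h_left=0, h_right=3, diff=3 [FAIL (|0-3|=3 > 1)], height=4
  node 41: h_left=-1, h_right=-1, diff=0 [OK], height=0
  node 39: h_left=4, h_right=0, diff=4 [FAIL (|4-0|=4 > 1)], height=5
  node 5: h_left=1, h_right=5, diff=4 [FAIL (|1-5|=4 > 1)], height=6
Node 32 violates the condition: |1 - -1| = 2 > 1.
Result: Not balanced


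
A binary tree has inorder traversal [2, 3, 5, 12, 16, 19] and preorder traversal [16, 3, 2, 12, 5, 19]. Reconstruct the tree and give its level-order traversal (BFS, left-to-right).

Inorder:  [2, 3, 5, 12, 16, 19]
Preorder: [16, 3, 2, 12, 5, 19]
Algorithm: preorder visits root first, so consume preorder in order;
for each root, split the current inorder slice at that value into
left-subtree inorder and right-subtree inorder, then recurse.
Recursive splits:
  root=16; inorder splits into left=[2, 3, 5, 12], right=[19]
  root=3; inorder splits into left=[2], right=[5, 12]
  root=2; inorder splits into left=[], right=[]
  root=12; inorder splits into left=[5], right=[]
  root=5; inorder splits into left=[], right=[]
  root=19; inorder splits into left=[], right=[]
Reconstructed level-order: [16, 3, 19, 2, 12, 5]


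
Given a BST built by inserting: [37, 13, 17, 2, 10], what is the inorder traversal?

Tree insertion order: [37, 13, 17, 2, 10]
Tree (level-order array): [37, 13, None, 2, 17, None, 10]
Inorder traversal: [2, 10, 13, 17, 37]


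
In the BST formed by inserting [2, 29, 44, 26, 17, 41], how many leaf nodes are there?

Tree built from: [2, 29, 44, 26, 17, 41]
Tree (level-order array): [2, None, 29, 26, 44, 17, None, 41]
Rule: A leaf has 0 children.
Per-node child counts:
  node 2: 1 child(ren)
  node 29: 2 child(ren)
  node 26: 1 child(ren)
  node 17: 0 child(ren)
  node 44: 1 child(ren)
  node 41: 0 child(ren)
Matching nodes: [17, 41]
Count of leaf nodes: 2


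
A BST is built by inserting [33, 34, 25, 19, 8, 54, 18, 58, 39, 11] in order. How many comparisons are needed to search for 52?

Search path for 52: 33 -> 34 -> 54 -> 39
Found: False
Comparisons: 4


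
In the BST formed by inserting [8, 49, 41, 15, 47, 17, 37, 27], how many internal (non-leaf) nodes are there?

Tree built from: [8, 49, 41, 15, 47, 17, 37, 27]
Tree (level-order array): [8, None, 49, 41, None, 15, 47, None, 17, None, None, None, 37, 27]
Rule: An internal node has at least one child.
Per-node child counts:
  node 8: 1 child(ren)
  node 49: 1 child(ren)
  node 41: 2 child(ren)
  node 15: 1 child(ren)
  node 17: 1 child(ren)
  node 37: 1 child(ren)
  node 27: 0 child(ren)
  node 47: 0 child(ren)
Matching nodes: [8, 49, 41, 15, 17, 37]
Count of internal (non-leaf) nodes: 6


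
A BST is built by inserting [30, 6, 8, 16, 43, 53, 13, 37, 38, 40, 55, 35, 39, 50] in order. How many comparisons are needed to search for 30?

Search path for 30: 30
Found: True
Comparisons: 1


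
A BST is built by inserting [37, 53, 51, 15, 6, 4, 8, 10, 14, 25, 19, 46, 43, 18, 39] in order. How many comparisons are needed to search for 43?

Search path for 43: 37 -> 53 -> 51 -> 46 -> 43
Found: True
Comparisons: 5


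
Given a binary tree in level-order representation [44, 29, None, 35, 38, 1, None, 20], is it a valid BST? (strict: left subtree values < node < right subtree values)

Level-order array: [44, 29, None, 35, 38, 1, None, 20]
Validate using subtree bounds (lo, hi): at each node, require lo < value < hi,
then recurse left with hi=value and right with lo=value.
Preorder trace (stopping at first violation):
  at node 44 with bounds (-inf, +inf): OK
  at node 29 with bounds (-inf, 44): OK
  at node 35 with bounds (-inf, 29): VIOLATION
Node 35 violates its bound: not (-inf < 35 < 29).
Result: Not a valid BST


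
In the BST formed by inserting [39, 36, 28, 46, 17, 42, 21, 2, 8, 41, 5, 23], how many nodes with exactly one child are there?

Tree built from: [39, 36, 28, 46, 17, 42, 21, 2, 8, 41, 5, 23]
Tree (level-order array): [39, 36, 46, 28, None, 42, None, 17, None, 41, None, 2, 21, None, None, None, 8, None, 23, 5]
Rule: These are nodes with exactly 1 non-null child.
Per-node child counts:
  node 39: 2 child(ren)
  node 36: 1 child(ren)
  node 28: 1 child(ren)
  node 17: 2 child(ren)
  node 2: 1 child(ren)
  node 8: 1 child(ren)
  node 5: 0 child(ren)
  node 21: 1 child(ren)
  node 23: 0 child(ren)
  node 46: 1 child(ren)
  node 42: 1 child(ren)
  node 41: 0 child(ren)
Matching nodes: [36, 28, 2, 8, 21, 46, 42]
Count of nodes with exactly one child: 7


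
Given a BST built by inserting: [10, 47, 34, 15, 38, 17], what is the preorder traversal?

Tree insertion order: [10, 47, 34, 15, 38, 17]
Tree (level-order array): [10, None, 47, 34, None, 15, 38, None, 17]
Preorder traversal: [10, 47, 34, 15, 17, 38]


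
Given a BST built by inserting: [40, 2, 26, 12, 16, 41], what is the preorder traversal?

Tree insertion order: [40, 2, 26, 12, 16, 41]
Tree (level-order array): [40, 2, 41, None, 26, None, None, 12, None, None, 16]
Preorder traversal: [40, 2, 26, 12, 16, 41]


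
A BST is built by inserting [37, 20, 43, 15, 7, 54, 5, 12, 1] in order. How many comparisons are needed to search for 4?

Search path for 4: 37 -> 20 -> 15 -> 7 -> 5 -> 1
Found: False
Comparisons: 6


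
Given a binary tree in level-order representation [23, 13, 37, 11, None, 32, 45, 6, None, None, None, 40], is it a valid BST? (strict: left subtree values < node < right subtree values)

Level-order array: [23, 13, 37, 11, None, 32, 45, 6, None, None, None, 40]
Validate using subtree bounds (lo, hi): at each node, require lo < value < hi,
then recurse left with hi=value and right with lo=value.
Preorder trace (stopping at first violation):
  at node 23 with bounds (-inf, +inf): OK
  at node 13 with bounds (-inf, 23): OK
  at node 11 with bounds (-inf, 13): OK
  at node 6 with bounds (-inf, 11): OK
  at node 37 with bounds (23, +inf): OK
  at node 32 with bounds (23, 37): OK
  at node 45 with bounds (37, +inf): OK
  at node 40 with bounds (37, 45): OK
No violation found at any node.
Result: Valid BST


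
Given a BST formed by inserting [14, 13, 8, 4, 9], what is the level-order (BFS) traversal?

Tree insertion order: [14, 13, 8, 4, 9]
Tree (level-order array): [14, 13, None, 8, None, 4, 9]
BFS from the root, enqueuing left then right child of each popped node:
  queue [14] -> pop 14, enqueue [13], visited so far: [14]
  queue [13] -> pop 13, enqueue [8], visited so far: [14, 13]
  queue [8] -> pop 8, enqueue [4, 9], visited so far: [14, 13, 8]
  queue [4, 9] -> pop 4, enqueue [none], visited so far: [14, 13, 8, 4]
  queue [9] -> pop 9, enqueue [none], visited so far: [14, 13, 8, 4, 9]
Result: [14, 13, 8, 4, 9]


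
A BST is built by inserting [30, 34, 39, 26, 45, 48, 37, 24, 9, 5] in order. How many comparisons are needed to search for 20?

Search path for 20: 30 -> 26 -> 24 -> 9
Found: False
Comparisons: 4


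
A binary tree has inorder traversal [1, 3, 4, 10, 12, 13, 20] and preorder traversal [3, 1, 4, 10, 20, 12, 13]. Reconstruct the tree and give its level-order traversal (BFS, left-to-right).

Inorder:  [1, 3, 4, 10, 12, 13, 20]
Preorder: [3, 1, 4, 10, 20, 12, 13]
Algorithm: preorder visits root first, so consume preorder in order;
for each root, split the current inorder slice at that value into
left-subtree inorder and right-subtree inorder, then recurse.
Recursive splits:
  root=3; inorder splits into left=[1], right=[4, 10, 12, 13, 20]
  root=1; inorder splits into left=[], right=[]
  root=4; inorder splits into left=[], right=[10, 12, 13, 20]
  root=10; inorder splits into left=[], right=[12, 13, 20]
  root=20; inorder splits into left=[12, 13], right=[]
  root=12; inorder splits into left=[], right=[13]
  root=13; inorder splits into left=[], right=[]
Reconstructed level-order: [3, 1, 4, 10, 20, 12, 13]


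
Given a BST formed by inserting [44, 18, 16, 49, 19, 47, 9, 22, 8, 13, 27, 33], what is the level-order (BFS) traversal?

Tree insertion order: [44, 18, 16, 49, 19, 47, 9, 22, 8, 13, 27, 33]
Tree (level-order array): [44, 18, 49, 16, 19, 47, None, 9, None, None, 22, None, None, 8, 13, None, 27, None, None, None, None, None, 33]
BFS from the root, enqueuing left then right child of each popped node:
  queue [44] -> pop 44, enqueue [18, 49], visited so far: [44]
  queue [18, 49] -> pop 18, enqueue [16, 19], visited so far: [44, 18]
  queue [49, 16, 19] -> pop 49, enqueue [47], visited so far: [44, 18, 49]
  queue [16, 19, 47] -> pop 16, enqueue [9], visited so far: [44, 18, 49, 16]
  queue [19, 47, 9] -> pop 19, enqueue [22], visited so far: [44, 18, 49, 16, 19]
  queue [47, 9, 22] -> pop 47, enqueue [none], visited so far: [44, 18, 49, 16, 19, 47]
  queue [9, 22] -> pop 9, enqueue [8, 13], visited so far: [44, 18, 49, 16, 19, 47, 9]
  queue [22, 8, 13] -> pop 22, enqueue [27], visited so far: [44, 18, 49, 16, 19, 47, 9, 22]
  queue [8, 13, 27] -> pop 8, enqueue [none], visited so far: [44, 18, 49, 16, 19, 47, 9, 22, 8]
  queue [13, 27] -> pop 13, enqueue [none], visited so far: [44, 18, 49, 16, 19, 47, 9, 22, 8, 13]
  queue [27] -> pop 27, enqueue [33], visited so far: [44, 18, 49, 16, 19, 47, 9, 22, 8, 13, 27]
  queue [33] -> pop 33, enqueue [none], visited so far: [44, 18, 49, 16, 19, 47, 9, 22, 8, 13, 27, 33]
Result: [44, 18, 49, 16, 19, 47, 9, 22, 8, 13, 27, 33]


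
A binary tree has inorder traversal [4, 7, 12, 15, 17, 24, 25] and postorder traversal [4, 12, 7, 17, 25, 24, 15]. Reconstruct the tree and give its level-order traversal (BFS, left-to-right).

Inorder:   [4, 7, 12, 15, 17, 24, 25]
Postorder: [4, 12, 7, 17, 25, 24, 15]
Algorithm: postorder visits root last, so walk postorder right-to-left;
each value is the root of the current inorder slice — split it at that
value, recurse on the right subtree first, then the left.
Recursive splits:
  root=15; inorder splits into left=[4, 7, 12], right=[17, 24, 25]
  root=24; inorder splits into left=[17], right=[25]
  root=25; inorder splits into left=[], right=[]
  root=17; inorder splits into left=[], right=[]
  root=7; inorder splits into left=[4], right=[12]
  root=12; inorder splits into left=[], right=[]
  root=4; inorder splits into left=[], right=[]
Reconstructed level-order: [15, 7, 24, 4, 12, 17, 25]


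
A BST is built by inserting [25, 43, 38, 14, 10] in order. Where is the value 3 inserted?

Starting tree (level order): [25, 14, 43, 10, None, 38]
Insertion path: 25 -> 14 -> 10
Result: insert 3 as left child of 10
Final tree (level order): [25, 14, 43, 10, None, 38, None, 3]


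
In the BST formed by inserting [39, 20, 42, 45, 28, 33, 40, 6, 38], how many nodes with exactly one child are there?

Tree built from: [39, 20, 42, 45, 28, 33, 40, 6, 38]
Tree (level-order array): [39, 20, 42, 6, 28, 40, 45, None, None, None, 33, None, None, None, None, None, 38]
Rule: These are nodes with exactly 1 non-null child.
Per-node child counts:
  node 39: 2 child(ren)
  node 20: 2 child(ren)
  node 6: 0 child(ren)
  node 28: 1 child(ren)
  node 33: 1 child(ren)
  node 38: 0 child(ren)
  node 42: 2 child(ren)
  node 40: 0 child(ren)
  node 45: 0 child(ren)
Matching nodes: [28, 33]
Count of nodes with exactly one child: 2


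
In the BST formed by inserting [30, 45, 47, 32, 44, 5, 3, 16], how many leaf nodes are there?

Tree built from: [30, 45, 47, 32, 44, 5, 3, 16]
Tree (level-order array): [30, 5, 45, 3, 16, 32, 47, None, None, None, None, None, 44]
Rule: A leaf has 0 children.
Per-node child counts:
  node 30: 2 child(ren)
  node 5: 2 child(ren)
  node 3: 0 child(ren)
  node 16: 0 child(ren)
  node 45: 2 child(ren)
  node 32: 1 child(ren)
  node 44: 0 child(ren)
  node 47: 0 child(ren)
Matching nodes: [3, 16, 44, 47]
Count of leaf nodes: 4


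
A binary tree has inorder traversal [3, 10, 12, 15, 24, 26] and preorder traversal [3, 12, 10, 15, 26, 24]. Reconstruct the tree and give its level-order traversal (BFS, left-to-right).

Inorder:  [3, 10, 12, 15, 24, 26]
Preorder: [3, 12, 10, 15, 26, 24]
Algorithm: preorder visits root first, so consume preorder in order;
for each root, split the current inorder slice at that value into
left-subtree inorder and right-subtree inorder, then recurse.
Recursive splits:
  root=3; inorder splits into left=[], right=[10, 12, 15, 24, 26]
  root=12; inorder splits into left=[10], right=[15, 24, 26]
  root=10; inorder splits into left=[], right=[]
  root=15; inorder splits into left=[], right=[24, 26]
  root=26; inorder splits into left=[24], right=[]
  root=24; inorder splits into left=[], right=[]
Reconstructed level-order: [3, 12, 10, 15, 26, 24]


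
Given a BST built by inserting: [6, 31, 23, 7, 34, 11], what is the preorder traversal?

Tree insertion order: [6, 31, 23, 7, 34, 11]
Tree (level-order array): [6, None, 31, 23, 34, 7, None, None, None, None, 11]
Preorder traversal: [6, 31, 23, 7, 11, 34]


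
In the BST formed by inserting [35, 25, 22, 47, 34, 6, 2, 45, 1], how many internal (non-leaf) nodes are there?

Tree built from: [35, 25, 22, 47, 34, 6, 2, 45, 1]
Tree (level-order array): [35, 25, 47, 22, 34, 45, None, 6, None, None, None, None, None, 2, None, 1]
Rule: An internal node has at least one child.
Per-node child counts:
  node 35: 2 child(ren)
  node 25: 2 child(ren)
  node 22: 1 child(ren)
  node 6: 1 child(ren)
  node 2: 1 child(ren)
  node 1: 0 child(ren)
  node 34: 0 child(ren)
  node 47: 1 child(ren)
  node 45: 0 child(ren)
Matching nodes: [35, 25, 22, 6, 2, 47]
Count of internal (non-leaf) nodes: 6


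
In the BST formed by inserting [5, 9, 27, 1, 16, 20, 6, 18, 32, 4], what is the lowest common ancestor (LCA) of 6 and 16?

Tree insertion order: [5, 9, 27, 1, 16, 20, 6, 18, 32, 4]
Tree (level-order array): [5, 1, 9, None, 4, 6, 27, None, None, None, None, 16, 32, None, 20, None, None, 18]
In a BST, the LCA of p=6, q=16 is the first node v on the
root-to-leaf path with p <= v <= q (go left if both < v, right if both > v).
Walk from root:
  at 5: both 6 and 16 > 5, go right
  at 9: 6 <= 9 <= 16, this is the LCA
LCA = 9


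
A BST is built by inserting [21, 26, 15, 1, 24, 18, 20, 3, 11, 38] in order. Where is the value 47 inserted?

Starting tree (level order): [21, 15, 26, 1, 18, 24, 38, None, 3, None, 20, None, None, None, None, None, 11]
Insertion path: 21 -> 26 -> 38
Result: insert 47 as right child of 38
Final tree (level order): [21, 15, 26, 1, 18, 24, 38, None, 3, None, 20, None, None, None, 47, None, 11]


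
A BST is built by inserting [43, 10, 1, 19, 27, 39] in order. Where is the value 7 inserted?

Starting tree (level order): [43, 10, None, 1, 19, None, None, None, 27, None, 39]
Insertion path: 43 -> 10 -> 1
Result: insert 7 as right child of 1
Final tree (level order): [43, 10, None, 1, 19, None, 7, None, 27, None, None, None, 39]


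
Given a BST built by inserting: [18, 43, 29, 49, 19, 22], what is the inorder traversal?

Tree insertion order: [18, 43, 29, 49, 19, 22]
Tree (level-order array): [18, None, 43, 29, 49, 19, None, None, None, None, 22]
Inorder traversal: [18, 19, 22, 29, 43, 49]


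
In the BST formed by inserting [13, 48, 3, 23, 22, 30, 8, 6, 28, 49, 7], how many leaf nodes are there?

Tree built from: [13, 48, 3, 23, 22, 30, 8, 6, 28, 49, 7]
Tree (level-order array): [13, 3, 48, None, 8, 23, 49, 6, None, 22, 30, None, None, None, 7, None, None, 28]
Rule: A leaf has 0 children.
Per-node child counts:
  node 13: 2 child(ren)
  node 3: 1 child(ren)
  node 8: 1 child(ren)
  node 6: 1 child(ren)
  node 7: 0 child(ren)
  node 48: 2 child(ren)
  node 23: 2 child(ren)
  node 22: 0 child(ren)
  node 30: 1 child(ren)
  node 28: 0 child(ren)
  node 49: 0 child(ren)
Matching nodes: [7, 22, 28, 49]
Count of leaf nodes: 4


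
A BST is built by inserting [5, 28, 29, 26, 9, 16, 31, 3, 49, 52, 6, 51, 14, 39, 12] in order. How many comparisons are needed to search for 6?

Search path for 6: 5 -> 28 -> 26 -> 9 -> 6
Found: True
Comparisons: 5


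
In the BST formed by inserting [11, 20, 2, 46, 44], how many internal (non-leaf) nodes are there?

Tree built from: [11, 20, 2, 46, 44]
Tree (level-order array): [11, 2, 20, None, None, None, 46, 44]
Rule: An internal node has at least one child.
Per-node child counts:
  node 11: 2 child(ren)
  node 2: 0 child(ren)
  node 20: 1 child(ren)
  node 46: 1 child(ren)
  node 44: 0 child(ren)
Matching nodes: [11, 20, 46]
Count of internal (non-leaf) nodes: 3


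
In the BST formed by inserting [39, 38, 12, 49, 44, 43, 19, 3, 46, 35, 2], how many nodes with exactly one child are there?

Tree built from: [39, 38, 12, 49, 44, 43, 19, 3, 46, 35, 2]
Tree (level-order array): [39, 38, 49, 12, None, 44, None, 3, 19, 43, 46, 2, None, None, 35]
Rule: These are nodes with exactly 1 non-null child.
Per-node child counts:
  node 39: 2 child(ren)
  node 38: 1 child(ren)
  node 12: 2 child(ren)
  node 3: 1 child(ren)
  node 2: 0 child(ren)
  node 19: 1 child(ren)
  node 35: 0 child(ren)
  node 49: 1 child(ren)
  node 44: 2 child(ren)
  node 43: 0 child(ren)
  node 46: 0 child(ren)
Matching nodes: [38, 3, 19, 49]
Count of nodes with exactly one child: 4


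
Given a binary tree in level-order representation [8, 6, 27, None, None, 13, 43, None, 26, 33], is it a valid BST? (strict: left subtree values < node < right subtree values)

Level-order array: [8, 6, 27, None, None, 13, 43, None, 26, 33]
Validate using subtree bounds (lo, hi): at each node, require lo < value < hi,
then recurse left with hi=value and right with lo=value.
Preorder trace (stopping at first violation):
  at node 8 with bounds (-inf, +inf): OK
  at node 6 with bounds (-inf, 8): OK
  at node 27 with bounds (8, +inf): OK
  at node 13 with bounds (8, 27): OK
  at node 26 with bounds (13, 27): OK
  at node 43 with bounds (27, +inf): OK
  at node 33 with bounds (27, 43): OK
No violation found at any node.
Result: Valid BST


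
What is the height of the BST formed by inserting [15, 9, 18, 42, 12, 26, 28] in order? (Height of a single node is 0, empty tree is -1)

Insertion order: [15, 9, 18, 42, 12, 26, 28]
Tree (level-order array): [15, 9, 18, None, 12, None, 42, None, None, 26, None, None, 28]
Compute height bottom-up (empty subtree = -1):
  height(12) = 1 + max(-1, -1) = 0
  height(9) = 1 + max(-1, 0) = 1
  height(28) = 1 + max(-1, -1) = 0
  height(26) = 1 + max(-1, 0) = 1
  height(42) = 1 + max(1, -1) = 2
  height(18) = 1 + max(-1, 2) = 3
  height(15) = 1 + max(1, 3) = 4
Height = 4


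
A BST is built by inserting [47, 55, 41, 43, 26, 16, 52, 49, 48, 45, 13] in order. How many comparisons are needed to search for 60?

Search path for 60: 47 -> 55
Found: False
Comparisons: 2


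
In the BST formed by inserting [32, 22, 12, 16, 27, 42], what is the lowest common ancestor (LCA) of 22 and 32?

Tree insertion order: [32, 22, 12, 16, 27, 42]
Tree (level-order array): [32, 22, 42, 12, 27, None, None, None, 16]
In a BST, the LCA of p=22, q=32 is the first node v on the
root-to-leaf path with p <= v <= q (go left if both < v, right if both > v).
Walk from root:
  at 32: 22 <= 32 <= 32, this is the LCA
LCA = 32


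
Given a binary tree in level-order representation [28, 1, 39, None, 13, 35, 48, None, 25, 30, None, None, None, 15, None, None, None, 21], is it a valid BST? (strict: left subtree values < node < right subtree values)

Level-order array: [28, 1, 39, None, 13, 35, 48, None, 25, 30, None, None, None, 15, None, None, None, 21]
Validate using subtree bounds (lo, hi): at each node, require lo < value < hi,
then recurse left with hi=value and right with lo=value.
Preorder trace (stopping at first violation):
  at node 28 with bounds (-inf, +inf): OK
  at node 1 with bounds (-inf, 28): OK
  at node 13 with bounds (1, 28): OK
  at node 25 with bounds (13, 28): OK
  at node 15 with bounds (13, 25): OK
  at node 21 with bounds (13, 15): VIOLATION
Node 21 violates its bound: not (13 < 21 < 15).
Result: Not a valid BST


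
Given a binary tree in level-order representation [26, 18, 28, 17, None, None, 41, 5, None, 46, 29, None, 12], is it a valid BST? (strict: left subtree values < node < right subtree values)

Level-order array: [26, 18, 28, 17, None, None, 41, 5, None, 46, 29, None, 12]
Validate using subtree bounds (lo, hi): at each node, require lo < value < hi,
then recurse left with hi=value and right with lo=value.
Preorder trace (stopping at first violation):
  at node 26 with bounds (-inf, +inf): OK
  at node 18 with bounds (-inf, 26): OK
  at node 17 with bounds (-inf, 18): OK
  at node 5 with bounds (-inf, 17): OK
  at node 12 with bounds (5, 17): OK
  at node 28 with bounds (26, +inf): OK
  at node 41 with bounds (28, +inf): OK
  at node 46 with bounds (28, 41): VIOLATION
Node 46 violates its bound: not (28 < 46 < 41).
Result: Not a valid BST


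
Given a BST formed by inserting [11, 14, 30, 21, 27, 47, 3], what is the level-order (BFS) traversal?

Tree insertion order: [11, 14, 30, 21, 27, 47, 3]
Tree (level-order array): [11, 3, 14, None, None, None, 30, 21, 47, None, 27]
BFS from the root, enqueuing left then right child of each popped node:
  queue [11] -> pop 11, enqueue [3, 14], visited so far: [11]
  queue [3, 14] -> pop 3, enqueue [none], visited so far: [11, 3]
  queue [14] -> pop 14, enqueue [30], visited so far: [11, 3, 14]
  queue [30] -> pop 30, enqueue [21, 47], visited so far: [11, 3, 14, 30]
  queue [21, 47] -> pop 21, enqueue [27], visited so far: [11, 3, 14, 30, 21]
  queue [47, 27] -> pop 47, enqueue [none], visited so far: [11, 3, 14, 30, 21, 47]
  queue [27] -> pop 27, enqueue [none], visited so far: [11, 3, 14, 30, 21, 47, 27]
Result: [11, 3, 14, 30, 21, 47, 27]


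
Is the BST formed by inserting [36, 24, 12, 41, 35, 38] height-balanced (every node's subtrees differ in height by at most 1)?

Tree (level-order array): [36, 24, 41, 12, 35, 38]
Definition: a tree is height-balanced if, at every node, |h(left) - h(right)| <= 1 (empty subtree has height -1).
Bottom-up per-node check:
  node 12: h_left=-1, h_right=-1, diff=0 [OK], height=0
  node 35: h_left=-1, h_right=-1, diff=0 [OK], height=0
  node 24: h_left=0, h_right=0, diff=0 [OK], height=1
  node 38: h_left=-1, h_right=-1, diff=0 [OK], height=0
  node 41: h_left=0, h_right=-1, diff=1 [OK], height=1
  node 36: h_left=1, h_right=1, diff=0 [OK], height=2
All nodes satisfy the balance condition.
Result: Balanced


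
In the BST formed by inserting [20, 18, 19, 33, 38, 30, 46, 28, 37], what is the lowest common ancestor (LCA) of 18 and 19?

Tree insertion order: [20, 18, 19, 33, 38, 30, 46, 28, 37]
Tree (level-order array): [20, 18, 33, None, 19, 30, 38, None, None, 28, None, 37, 46]
In a BST, the LCA of p=18, q=19 is the first node v on the
root-to-leaf path with p <= v <= q (go left if both < v, right if both > v).
Walk from root:
  at 20: both 18 and 19 < 20, go left
  at 18: 18 <= 18 <= 19, this is the LCA
LCA = 18


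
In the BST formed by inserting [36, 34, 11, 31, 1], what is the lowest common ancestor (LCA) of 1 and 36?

Tree insertion order: [36, 34, 11, 31, 1]
Tree (level-order array): [36, 34, None, 11, None, 1, 31]
In a BST, the LCA of p=1, q=36 is the first node v on the
root-to-leaf path with p <= v <= q (go left if both < v, right if both > v).
Walk from root:
  at 36: 1 <= 36 <= 36, this is the LCA
LCA = 36


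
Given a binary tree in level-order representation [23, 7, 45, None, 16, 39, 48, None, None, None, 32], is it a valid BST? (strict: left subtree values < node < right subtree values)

Level-order array: [23, 7, 45, None, 16, 39, 48, None, None, None, 32]
Validate using subtree bounds (lo, hi): at each node, require lo < value < hi,
then recurse left with hi=value and right with lo=value.
Preorder trace (stopping at first violation):
  at node 23 with bounds (-inf, +inf): OK
  at node 7 with bounds (-inf, 23): OK
  at node 16 with bounds (7, 23): OK
  at node 45 with bounds (23, +inf): OK
  at node 39 with bounds (23, 45): OK
  at node 32 with bounds (39, 45): VIOLATION
Node 32 violates its bound: not (39 < 32 < 45).
Result: Not a valid BST


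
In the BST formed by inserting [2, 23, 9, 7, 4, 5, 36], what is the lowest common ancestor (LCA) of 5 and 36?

Tree insertion order: [2, 23, 9, 7, 4, 5, 36]
Tree (level-order array): [2, None, 23, 9, 36, 7, None, None, None, 4, None, None, 5]
In a BST, the LCA of p=5, q=36 is the first node v on the
root-to-leaf path with p <= v <= q (go left if both < v, right if both > v).
Walk from root:
  at 2: both 5 and 36 > 2, go right
  at 23: 5 <= 23 <= 36, this is the LCA
LCA = 23


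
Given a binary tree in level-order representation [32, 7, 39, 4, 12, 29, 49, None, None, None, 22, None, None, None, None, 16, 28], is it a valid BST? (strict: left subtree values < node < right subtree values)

Level-order array: [32, 7, 39, 4, 12, 29, 49, None, None, None, 22, None, None, None, None, 16, 28]
Validate using subtree bounds (lo, hi): at each node, require lo < value < hi,
then recurse left with hi=value and right with lo=value.
Preorder trace (stopping at first violation):
  at node 32 with bounds (-inf, +inf): OK
  at node 7 with bounds (-inf, 32): OK
  at node 4 with bounds (-inf, 7): OK
  at node 12 with bounds (7, 32): OK
  at node 22 with bounds (12, 32): OK
  at node 16 with bounds (12, 22): OK
  at node 28 with bounds (22, 32): OK
  at node 39 with bounds (32, +inf): OK
  at node 29 with bounds (32, 39): VIOLATION
Node 29 violates its bound: not (32 < 29 < 39).
Result: Not a valid BST


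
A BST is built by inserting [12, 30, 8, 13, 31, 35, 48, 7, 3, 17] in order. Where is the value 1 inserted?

Starting tree (level order): [12, 8, 30, 7, None, 13, 31, 3, None, None, 17, None, 35, None, None, None, None, None, 48]
Insertion path: 12 -> 8 -> 7 -> 3
Result: insert 1 as left child of 3
Final tree (level order): [12, 8, 30, 7, None, 13, 31, 3, None, None, 17, None, 35, 1, None, None, None, None, 48]


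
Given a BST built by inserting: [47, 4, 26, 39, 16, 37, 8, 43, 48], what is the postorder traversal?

Tree insertion order: [47, 4, 26, 39, 16, 37, 8, 43, 48]
Tree (level-order array): [47, 4, 48, None, 26, None, None, 16, 39, 8, None, 37, 43]
Postorder traversal: [8, 16, 37, 43, 39, 26, 4, 48, 47]


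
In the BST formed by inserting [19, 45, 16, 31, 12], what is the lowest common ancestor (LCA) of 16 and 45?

Tree insertion order: [19, 45, 16, 31, 12]
Tree (level-order array): [19, 16, 45, 12, None, 31]
In a BST, the LCA of p=16, q=45 is the first node v on the
root-to-leaf path with p <= v <= q (go left if both < v, right if both > v).
Walk from root:
  at 19: 16 <= 19 <= 45, this is the LCA
LCA = 19


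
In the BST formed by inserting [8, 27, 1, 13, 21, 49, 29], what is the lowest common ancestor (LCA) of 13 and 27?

Tree insertion order: [8, 27, 1, 13, 21, 49, 29]
Tree (level-order array): [8, 1, 27, None, None, 13, 49, None, 21, 29]
In a BST, the LCA of p=13, q=27 is the first node v on the
root-to-leaf path with p <= v <= q (go left if both < v, right if both > v).
Walk from root:
  at 8: both 13 and 27 > 8, go right
  at 27: 13 <= 27 <= 27, this is the LCA
LCA = 27


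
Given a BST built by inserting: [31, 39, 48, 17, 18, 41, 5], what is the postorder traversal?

Tree insertion order: [31, 39, 48, 17, 18, 41, 5]
Tree (level-order array): [31, 17, 39, 5, 18, None, 48, None, None, None, None, 41]
Postorder traversal: [5, 18, 17, 41, 48, 39, 31]


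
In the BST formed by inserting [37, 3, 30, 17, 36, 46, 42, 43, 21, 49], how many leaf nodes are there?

Tree built from: [37, 3, 30, 17, 36, 46, 42, 43, 21, 49]
Tree (level-order array): [37, 3, 46, None, 30, 42, 49, 17, 36, None, 43, None, None, None, 21]
Rule: A leaf has 0 children.
Per-node child counts:
  node 37: 2 child(ren)
  node 3: 1 child(ren)
  node 30: 2 child(ren)
  node 17: 1 child(ren)
  node 21: 0 child(ren)
  node 36: 0 child(ren)
  node 46: 2 child(ren)
  node 42: 1 child(ren)
  node 43: 0 child(ren)
  node 49: 0 child(ren)
Matching nodes: [21, 36, 43, 49]
Count of leaf nodes: 4


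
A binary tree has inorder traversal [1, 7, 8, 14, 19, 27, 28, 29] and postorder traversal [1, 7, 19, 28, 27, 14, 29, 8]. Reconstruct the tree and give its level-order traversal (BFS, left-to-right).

Inorder:   [1, 7, 8, 14, 19, 27, 28, 29]
Postorder: [1, 7, 19, 28, 27, 14, 29, 8]
Algorithm: postorder visits root last, so walk postorder right-to-left;
each value is the root of the current inorder slice — split it at that
value, recurse on the right subtree first, then the left.
Recursive splits:
  root=8; inorder splits into left=[1, 7], right=[14, 19, 27, 28, 29]
  root=29; inorder splits into left=[14, 19, 27, 28], right=[]
  root=14; inorder splits into left=[], right=[19, 27, 28]
  root=27; inorder splits into left=[19], right=[28]
  root=28; inorder splits into left=[], right=[]
  root=19; inorder splits into left=[], right=[]
  root=7; inorder splits into left=[1], right=[]
  root=1; inorder splits into left=[], right=[]
Reconstructed level-order: [8, 7, 29, 1, 14, 27, 19, 28]
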